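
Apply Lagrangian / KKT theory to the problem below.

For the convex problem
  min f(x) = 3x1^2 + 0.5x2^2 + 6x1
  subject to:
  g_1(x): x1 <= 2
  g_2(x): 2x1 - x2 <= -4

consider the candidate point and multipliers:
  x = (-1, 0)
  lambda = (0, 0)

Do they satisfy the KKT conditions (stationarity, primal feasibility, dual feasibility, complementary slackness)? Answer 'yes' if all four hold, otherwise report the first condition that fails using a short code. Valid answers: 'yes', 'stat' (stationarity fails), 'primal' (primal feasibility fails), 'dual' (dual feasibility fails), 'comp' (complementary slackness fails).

Gradient of f: grad f(x) = Q x + c = (0, 0)
Constraint values g_i(x) = a_i^T x - b_i:
  g_1((-1, 0)) = -3
  g_2((-1, 0)) = 2
Stationarity residual: grad f(x) + sum_i lambda_i a_i = (0, 0)
  -> stationarity OK
Primal feasibility (all g_i <= 0): FAILS
Dual feasibility (all lambda_i >= 0): OK
Complementary slackness (lambda_i * g_i(x) = 0 for all i): OK

Verdict: the first failing condition is primal_feasibility -> primal.

primal


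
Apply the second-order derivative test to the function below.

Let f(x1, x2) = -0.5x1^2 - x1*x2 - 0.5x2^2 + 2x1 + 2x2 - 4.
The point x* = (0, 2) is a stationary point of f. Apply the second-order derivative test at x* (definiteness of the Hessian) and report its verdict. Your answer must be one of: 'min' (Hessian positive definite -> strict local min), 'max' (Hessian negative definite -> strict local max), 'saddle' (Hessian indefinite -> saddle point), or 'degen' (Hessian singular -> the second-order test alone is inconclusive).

Compute the Hessian H = grad^2 f:
  H = [[-1, -1], [-1, -1]]
Verify stationarity: grad f(x*) = H x* + g = (0, 0).
Eigenvalues of H: -2, 0.
H has a zero eigenvalue (singular; negative semidefinite but not definite), so H is neither positive definite, negative definite, nor indefinite. The second-order test alone is inconclusive -> degen.
(Indeed, f is constant along the null direction of H through x*, so x* is not a strict local extremum.)

degen


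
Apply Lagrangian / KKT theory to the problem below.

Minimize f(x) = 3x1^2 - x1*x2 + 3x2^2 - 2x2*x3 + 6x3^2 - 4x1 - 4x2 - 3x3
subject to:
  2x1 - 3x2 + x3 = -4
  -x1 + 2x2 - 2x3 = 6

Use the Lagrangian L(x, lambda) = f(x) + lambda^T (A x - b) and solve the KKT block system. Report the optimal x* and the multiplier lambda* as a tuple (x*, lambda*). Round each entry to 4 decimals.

Form the Lagrangian:
  L(x, lambda) = (1/2) x^T Q x + c^T x + lambda^T (A x - b)
Stationarity (grad_x L = 0): Q x + c + A^T lambda = 0.
Primal feasibility: A x = b.

This gives the KKT block system:
  [ Q   A^T ] [ x     ]   [-c ]
  [ A    0  ] [ lambda ] = [ b ]

Solving the linear system:
  x*      = (1.2698, 1.4524, -2.1825)
  lambda* = (-12.1429, -22.119)
  f(x*)   = 39.9008

x* = (1.2698, 1.4524, -2.1825), lambda* = (-12.1429, -22.119)


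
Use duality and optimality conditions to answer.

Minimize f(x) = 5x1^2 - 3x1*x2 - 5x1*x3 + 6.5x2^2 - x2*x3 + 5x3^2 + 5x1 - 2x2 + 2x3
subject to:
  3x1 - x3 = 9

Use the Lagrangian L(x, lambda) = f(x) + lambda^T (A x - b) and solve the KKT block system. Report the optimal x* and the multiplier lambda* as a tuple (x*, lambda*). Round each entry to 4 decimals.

Form the Lagrangian:
  L(x, lambda) = (1/2) x^T Q x + c^T x + lambda^T (A x - b)
Stationarity (grad_x L = 0): Q x + c + A^T lambda = 0.
Primal feasibility: A x = b.

This gives the KKT block system:
  [ Q   A^T ] [ x     ]   [-c ]
  [ A    0  ] [ lambda ] = [ b ]

Solving the linear system:
  x*      = (3.135, 0.9085, 0.405)
  lambda* = (-10.5332)
  f(x*)   = 54.7334

x* = (3.135, 0.9085, 0.405), lambda* = (-10.5332)


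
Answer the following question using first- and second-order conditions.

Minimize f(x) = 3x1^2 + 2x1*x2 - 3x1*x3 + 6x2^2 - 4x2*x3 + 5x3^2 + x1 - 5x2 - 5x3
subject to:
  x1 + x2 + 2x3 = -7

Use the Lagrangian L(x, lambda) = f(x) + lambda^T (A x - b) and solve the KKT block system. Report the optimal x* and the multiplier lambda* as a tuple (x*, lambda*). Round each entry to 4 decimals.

Form the Lagrangian:
  L(x, lambda) = (1/2) x^T Q x + c^T x + lambda^T (A x - b)
Stationarity (grad_x L = 0): Q x + c + A^T lambda = 0.
Primal feasibility: A x = b.

This gives the KKT block system:
  [ Q   A^T ] [ x     ]   [-c ]
  [ A    0  ] [ lambda ] = [ b ]

Solving the linear system:
  x*      = (-2.358, -0.5479, -2.0471)
  lambda* = (8.1025)
  f(x*)   = 33.6672

x* = (-2.358, -0.5479, -2.0471), lambda* = (8.1025)


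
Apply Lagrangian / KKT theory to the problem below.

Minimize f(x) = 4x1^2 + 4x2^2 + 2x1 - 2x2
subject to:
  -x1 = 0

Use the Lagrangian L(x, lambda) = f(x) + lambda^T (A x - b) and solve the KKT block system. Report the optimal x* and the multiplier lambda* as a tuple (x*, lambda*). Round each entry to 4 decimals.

Form the Lagrangian:
  L(x, lambda) = (1/2) x^T Q x + c^T x + lambda^T (A x - b)
Stationarity (grad_x L = 0): Q x + c + A^T lambda = 0.
Primal feasibility: A x = b.

This gives the KKT block system:
  [ Q   A^T ] [ x     ]   [-c ]
  [ A    0  ] [ lambda ] = [ b ]

Solving the linear system:
  x*      = (0, 0.25)
  lambda* = (2)
  f(x*)   = -0.25

x* = (0, 0.25), lambda* = (2)


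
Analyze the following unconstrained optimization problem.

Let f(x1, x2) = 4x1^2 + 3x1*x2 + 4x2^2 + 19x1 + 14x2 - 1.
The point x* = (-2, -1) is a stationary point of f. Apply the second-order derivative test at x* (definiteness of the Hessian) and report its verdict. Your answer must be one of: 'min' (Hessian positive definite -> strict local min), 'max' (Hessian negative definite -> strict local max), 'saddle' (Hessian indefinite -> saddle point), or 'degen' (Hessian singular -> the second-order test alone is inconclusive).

Compute the Hessian H = grad^2 f:
  H = [[8, 3], [3, 8]]
Verify stationarity: grad f(x*) = H x* + g = (0, 0).
Eigenvalues of H: 5, 11.
Both eigenvalues > 0, so H is positive definite -> x* is a strict local min.

min


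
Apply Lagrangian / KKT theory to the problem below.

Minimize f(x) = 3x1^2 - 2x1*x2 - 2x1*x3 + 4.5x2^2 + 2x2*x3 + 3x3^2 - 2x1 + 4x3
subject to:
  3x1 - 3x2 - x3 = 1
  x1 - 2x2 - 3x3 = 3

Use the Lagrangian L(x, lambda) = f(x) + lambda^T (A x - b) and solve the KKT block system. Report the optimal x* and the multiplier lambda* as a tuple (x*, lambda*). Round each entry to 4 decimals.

Form the Lagrangian:
  L(x, lambda) = (1/2) x^T Q x + c^T x + lambda^T (A x - b)
Stationarity (grad_x L = 0): Q x + c + A^T lambda = 0.
Primal feasibility: A x = b.

This gives the KKT block system:
  [ Q   A^T ] [ x     ]   [-c ]
  [ A    0  ] [ lambda ] = [ b ]

Solving the linear system:
  x*      = (0.1017, 0.1163, -1.0436)
  lambda* = (0.1047, -0.7791)
  f(x*)   = -1.0727

x* = (0.1017, 0.1163, -1.0436), lambda* = (0.1047, -0.7791)


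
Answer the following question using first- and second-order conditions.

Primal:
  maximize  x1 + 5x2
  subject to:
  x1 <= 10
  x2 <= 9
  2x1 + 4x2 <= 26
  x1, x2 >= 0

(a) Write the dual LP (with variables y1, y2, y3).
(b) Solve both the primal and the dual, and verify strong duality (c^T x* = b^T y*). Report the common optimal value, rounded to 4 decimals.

The standard primal-dual pair for 'max c^T x s.t. A x <= b, x >= 0' is:
  Dual:  min b^T y  s.t.  A^T y >= c,  y >= 0.

So the dual LP is:
  minimize  10y1 + 9y2 + 26y3
  subject to:
    y1 + 2y3 >= 1
    y2 + 4y3 >= 5
    y1, y2, y3 >= 0

Solving the primal: x* = (0, 6.5).
  primal value c^T x* = 32.5.
Solving the dual: y* = (0, 0, 1.25).
  dual value b^T y* = 32.5.
Strong duality: c^T x* = b^T y*. Confirmed.

32.5


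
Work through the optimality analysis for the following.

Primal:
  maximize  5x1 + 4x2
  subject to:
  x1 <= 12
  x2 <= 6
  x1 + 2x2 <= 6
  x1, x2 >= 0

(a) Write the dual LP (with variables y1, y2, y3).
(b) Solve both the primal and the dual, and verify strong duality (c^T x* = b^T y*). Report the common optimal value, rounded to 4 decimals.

The standard primal-dual pair for 'max c^T x s.t. A x <= b, x >= 0' is:
  Dual:  min b^T y  s.t.  A^T y >= c,  y >= 0.

So the dual LP is:
  minimize  12y1 + 6y2 + 6y3
  subject to:
    y1 + y3 >= 5
    y2 + 2y3 >= 4
    y1, y2, y3 >= 0

Solving the primal: x* = (6, 0).
  primal value c^T x* = 30.
Solving the dual: y* = (0, 0, 5).
  dual value b^T y* = 30.
Strong duality: c^T x* = b^T y*. Confirmed.

30


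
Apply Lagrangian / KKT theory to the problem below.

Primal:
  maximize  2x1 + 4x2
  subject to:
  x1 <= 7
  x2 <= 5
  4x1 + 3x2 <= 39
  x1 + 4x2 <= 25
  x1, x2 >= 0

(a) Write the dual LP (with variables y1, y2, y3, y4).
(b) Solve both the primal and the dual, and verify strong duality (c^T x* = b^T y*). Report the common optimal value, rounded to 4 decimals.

The standard primal-dual pair for 'max c^T x s.t. A x <= b, x >= 0' is:
  Dual:  min b^T y  s.t.  A^T y >= c,  y >= 0.

So the dual LP is:
  minimize  7y1 + 5y2 + 39y3 + 25y4
  subject to:
    y1 + 4y3 + y4 >= 2
    y2 + 3y3 + 4y4 >= 4
    y1, y2, y3, y4 >= 0

Solving the primal: x* = (6.2308, 4.6923).
  primal value c^T x* = 31.2308.
Solving the dual: y* = (0, 0, 0.3077, 0.7692).
  dual value b^T y* = 31.2308.
Strong duality: c^T x* = b^T y*. Confirmed.

31.2308


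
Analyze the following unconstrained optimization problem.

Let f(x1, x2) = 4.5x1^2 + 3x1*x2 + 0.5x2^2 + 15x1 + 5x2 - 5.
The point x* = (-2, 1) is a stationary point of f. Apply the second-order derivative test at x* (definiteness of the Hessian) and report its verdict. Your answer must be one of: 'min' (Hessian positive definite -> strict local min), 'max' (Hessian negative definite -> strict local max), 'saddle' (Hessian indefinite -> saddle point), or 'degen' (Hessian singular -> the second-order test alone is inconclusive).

Compute the Hessian H = grad^2 f:
  H = [[9, 3], [3, 1]]
Verify stationarity: grad f(x*) = H x* + g = (0, 0).
Eigenvalues of H: 0, 10.
H has a zero eigenvalue (singular; positive semidefinite but not definite), so H is neither positive definite, negative definite, nor indefinite. The second-order test alone is inconclusive -> degen.
(Indeed, f is constant along the null direction of H through x*, so x* is not a strict local extremum.)

degen


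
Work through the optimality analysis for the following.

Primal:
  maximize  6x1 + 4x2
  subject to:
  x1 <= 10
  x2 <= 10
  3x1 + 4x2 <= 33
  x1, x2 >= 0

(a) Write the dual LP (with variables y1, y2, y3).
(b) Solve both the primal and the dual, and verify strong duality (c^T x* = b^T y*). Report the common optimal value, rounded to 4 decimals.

The standard primal-dual pair for 'max c^T x s.t. A x <= b, x >= 0' is:
  Dual:  min b^T y  s.t.  A^T y >= c,  y >= 0.

So the dual LP is:
  minimize  10y1 + 10y2 + 33y3
  subject to:
    y1 + 3y3 >= 6
    y2 + 4y3 >= 4
    y1, y2, y3 >= 0

Solving the primal: x* = (10, 0.75).
  primal value c^T x* = 63.
Solving the dual: y* = (3, 0, 1).
  dual value b^T y* = 63.
Strong duality: c^T x* = b^T y*. Confirmed.

63


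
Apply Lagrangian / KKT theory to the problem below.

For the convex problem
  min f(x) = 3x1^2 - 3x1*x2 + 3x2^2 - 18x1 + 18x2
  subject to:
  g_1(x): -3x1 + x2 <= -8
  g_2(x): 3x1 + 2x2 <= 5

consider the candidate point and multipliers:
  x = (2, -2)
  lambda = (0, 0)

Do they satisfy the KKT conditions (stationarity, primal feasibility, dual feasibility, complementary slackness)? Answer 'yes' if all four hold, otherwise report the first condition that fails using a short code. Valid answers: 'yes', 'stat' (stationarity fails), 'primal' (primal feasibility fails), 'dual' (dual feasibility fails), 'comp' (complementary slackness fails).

Gradient of f: grad f(x) = Q x + c = (0, 0)
Constraint values g_i(x) = a_i^T x - b_i:
  g_1((2, -2)) = 0
  g_2((2, -2)) = -3
Stationarity residual: grad f(x) + sum_i lambda_i a_i = (0, 0)
  -> stationarity OK
Primal feasibility (all g_i <= 0): OK
Dual feasibility (all lambda_i >= 0): OK
Complementary slackness (lambda_i * g_i(x) = 0 for all i): OK

Verdict: yes, KKT holds.

yes


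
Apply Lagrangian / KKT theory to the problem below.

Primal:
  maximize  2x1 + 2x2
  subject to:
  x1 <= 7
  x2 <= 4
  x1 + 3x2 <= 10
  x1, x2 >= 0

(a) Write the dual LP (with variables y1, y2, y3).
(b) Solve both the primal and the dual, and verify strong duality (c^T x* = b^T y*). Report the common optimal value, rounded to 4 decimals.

The standard primal-dual pair for 'max c^T x s.t. A x <= b, x >= 0' is:
  Dual:  min b^T y  s.t.  A^T y >= c,  y >= 0.

So the dual LP is:
  minimize  7y1 + 4y2 + 10y3
  subject to:
    y1 + y3 >= 2
    y2 + 3y3 >= 2
    y1, y2, y3 >= 0

Solving the primal: x* = (7, 1).
  primal value c^T x* = 16.
Solving the dual: y* = (1.3333, 0, 0.6667).
  dual value b^T y* = 16.
Strong duality: c^T x* = b^T y*. Confirmed.

16


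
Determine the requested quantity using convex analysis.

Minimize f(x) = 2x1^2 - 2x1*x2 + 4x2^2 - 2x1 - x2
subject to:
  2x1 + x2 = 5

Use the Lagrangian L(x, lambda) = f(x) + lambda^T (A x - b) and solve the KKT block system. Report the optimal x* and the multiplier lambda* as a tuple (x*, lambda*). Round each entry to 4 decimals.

Form the Lagrangian:
  L(x, lambda) = (1/2) x^T Q x + c^T x + lambda^T (A x - b)
Stationarity (grad_x L = 0): Q x + c + A^T lambda = 0.
Primal feasibility: A x = b.

This gives the KKT block system:
  [ Q   A^T ] [ x     ]   [-c ]
  [ A    0  ] [ lambda ] = [ b ]

Solving the linear system:
  x*      = (2.0455, 0.9091)
  lambda* = (-2.1818)
  f(x*)   = 2.9545

x* = (2.0455, 0.9091), lambda* = (-2.1818)


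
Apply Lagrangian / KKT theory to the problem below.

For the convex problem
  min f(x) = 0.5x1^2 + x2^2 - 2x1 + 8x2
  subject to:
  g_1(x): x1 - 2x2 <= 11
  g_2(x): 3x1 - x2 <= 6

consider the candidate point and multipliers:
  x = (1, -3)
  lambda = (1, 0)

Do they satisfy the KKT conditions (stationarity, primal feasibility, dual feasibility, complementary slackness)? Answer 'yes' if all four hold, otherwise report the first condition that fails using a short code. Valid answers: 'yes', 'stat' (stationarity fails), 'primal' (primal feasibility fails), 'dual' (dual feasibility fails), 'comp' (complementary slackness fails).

Gradient of f: grad f(x) = Q x + c = (-1, 2)
Constraint values g_i(x) = a_i^T x - b_i:
  g_1((1, -3)) = -4
  g_2((1, -3)) = 0
Stationarity residual: grad f(x) + sum_i lambda_i a_i = (0, 0)
  -> stationarity OK
Primal feasibility (all g_i <= 0): OK
Dual feasibility (all lambda_i >= 0): OK
Complementary slackness (lambda_i * g_i(x) = 0 for all i): FAILS

Verdict: the first failing condition is complementary_slackness -> comp.

comp


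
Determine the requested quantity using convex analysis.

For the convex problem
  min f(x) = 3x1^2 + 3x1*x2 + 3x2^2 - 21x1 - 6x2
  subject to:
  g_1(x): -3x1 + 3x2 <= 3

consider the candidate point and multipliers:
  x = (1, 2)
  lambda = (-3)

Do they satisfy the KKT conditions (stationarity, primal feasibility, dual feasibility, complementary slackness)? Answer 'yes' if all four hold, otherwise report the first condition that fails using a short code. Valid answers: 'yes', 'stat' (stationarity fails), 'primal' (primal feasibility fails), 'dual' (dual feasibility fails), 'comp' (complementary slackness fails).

Gradient of f: grad f(x) = Q x + c = (-9, 9)
Constraint values g_i(x) = a_i^T x - b_i:
  g_1((1, 2)) = 0
Stationarity residual: grad f(x) + sum_i lambda_i a_i = (0, 0)
  -> stationarity OK
Primal feasibility (all g_i <= 0): OK
Dual feasibility (all lambda_i >= 0): FAILS
Complementary slackness (lambda_i * g_i(x) = 0 for all i): OK

Verdict: the first failing condition is dual_feasibility -> dual.

dual


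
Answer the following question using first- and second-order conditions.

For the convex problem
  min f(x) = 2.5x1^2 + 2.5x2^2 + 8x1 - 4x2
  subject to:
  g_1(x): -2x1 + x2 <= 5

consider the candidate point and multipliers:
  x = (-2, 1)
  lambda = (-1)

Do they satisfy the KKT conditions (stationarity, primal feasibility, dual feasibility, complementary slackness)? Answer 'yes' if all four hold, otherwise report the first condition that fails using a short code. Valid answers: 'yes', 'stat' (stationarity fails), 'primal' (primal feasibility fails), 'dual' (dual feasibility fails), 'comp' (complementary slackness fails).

Gradient of f: grad f(x) = Q x + c = (-2, 1)
Constraint values g_i(x) = a_i^T x - b_i:
  g_1((-2, 1)) = 0
Stationarity residual: grad f(x) + sum_i lambda_i a_i = (0, 0)
  -> stationarity OK
Primal feasibility (all g_i <= 0): OK
Dual feasibility (all lambda_i >= 0): FAILS
Complementary slackness (lambda_i * g_i(x) = 0 for all i): OK

Verdict: the first failing condition is dual_feasibility -> dual.

dual


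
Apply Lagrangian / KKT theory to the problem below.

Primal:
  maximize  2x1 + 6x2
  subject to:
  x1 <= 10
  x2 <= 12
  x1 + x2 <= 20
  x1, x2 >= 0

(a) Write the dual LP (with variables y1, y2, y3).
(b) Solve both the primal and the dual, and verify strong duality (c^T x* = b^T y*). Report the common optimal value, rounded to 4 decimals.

The standard primal-dual pair for 'max c^T x s.t. A x <= b, x >= 0' is:
  Dual:  min b^T y  s.t.  A^T y >= c,  y >= 0.

So the dual LP is:
  minimize  10y1 + 12y2 + 20y3
  subject to:
    y1 + y3 >= 2
    y2 + y3 >= 6
    y1, y2, y3 >= 0

Solving the primal: x* = (8, 12).
  primal value c^T x* = 88.
Solving the dual: y* = (0, 4, 2).
  dual value b^T y* = 88.
Strong duality: c^T x* = b^T y*. Confirmed.

88


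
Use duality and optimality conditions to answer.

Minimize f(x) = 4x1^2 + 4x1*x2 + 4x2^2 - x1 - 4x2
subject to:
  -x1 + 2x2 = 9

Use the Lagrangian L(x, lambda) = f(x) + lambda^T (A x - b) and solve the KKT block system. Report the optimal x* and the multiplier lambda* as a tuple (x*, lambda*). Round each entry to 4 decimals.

Form the Lagrangian:
  L(x, lambda) = (1/2) x^T Q x + c^T x + lambda^T (A x - b)
Stationarity (grad_x L = 0): Q x + c + A^T lambda = 0.
Primal feasibility: A x = b.

This gives the KKT block system:
  [ Q   A^T ] [ x     ]   [-c ]
  [ A    0  ] [ lambda ] = [ b ]

Solving the linear system:
  x*      = (-2.3571, 3.3214)
  lambda* = (-6.5714)
  f(x*)   = 24.1071

x* = (-2.3571, 3.3214), lambda* = (-6.5714)


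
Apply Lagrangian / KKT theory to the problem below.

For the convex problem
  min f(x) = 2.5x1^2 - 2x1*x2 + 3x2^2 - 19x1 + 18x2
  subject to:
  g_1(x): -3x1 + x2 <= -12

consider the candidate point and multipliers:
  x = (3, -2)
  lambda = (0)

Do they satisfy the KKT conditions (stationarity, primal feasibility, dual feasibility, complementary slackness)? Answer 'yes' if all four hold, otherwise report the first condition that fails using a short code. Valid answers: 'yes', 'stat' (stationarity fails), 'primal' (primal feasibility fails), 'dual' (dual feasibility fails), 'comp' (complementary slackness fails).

Gradient of f: grad f(x) = Q x + c = (0, 0)
Constraint values g_i(x) = a_i^T x - b_i:
  g_1((3, -2)) = 1
Stationarity residual: grad f(x) + sum_i lambda_i a_i = (0, 0)
  -> stationarity OK
Primal feasibility (all g_i <= 0): FAILS
Dual feasibility (all lambda_i >= 0): OK
Complementary slackness (lambda_i * g_i(x) = 0 for all i): OK

Verdict: the first failing condition is primal_feasibility -> primal.

primal


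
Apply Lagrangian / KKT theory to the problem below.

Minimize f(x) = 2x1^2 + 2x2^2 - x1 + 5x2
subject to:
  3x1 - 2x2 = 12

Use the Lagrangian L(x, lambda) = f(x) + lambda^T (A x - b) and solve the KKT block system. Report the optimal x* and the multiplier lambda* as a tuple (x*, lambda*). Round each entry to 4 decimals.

Form the Lagrangian:
  L(x, lambda) = (1/2) x^T Q x + c^T x + lambda^T (A x - b)
Stationarity (grad_x L = 0): Q x + c + A^T lambda = 0.
Primal feasibility: A x = b.

This gives the KKT block system:
  [ Q   A^T ] [ x     ]   [-c ]
  [ A    0  ] [ lambda ] = [ b ]

Solving the linear system:
  x*      = (2.2692, -2.5962)
  lambda* = (-2.6923)
  f(x*)   = 8.5288

x* = (2.2692, -2.5962), lambda* = (-2.6923)


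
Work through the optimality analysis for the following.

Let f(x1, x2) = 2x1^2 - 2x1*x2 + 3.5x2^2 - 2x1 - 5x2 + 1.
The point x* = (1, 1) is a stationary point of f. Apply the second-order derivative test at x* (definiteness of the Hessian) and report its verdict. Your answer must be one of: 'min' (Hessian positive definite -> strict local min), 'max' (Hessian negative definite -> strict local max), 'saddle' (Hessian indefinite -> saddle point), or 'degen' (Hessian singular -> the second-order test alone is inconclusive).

Compute the Hessian H = grad^2 f:
  H = [[4, -2], [-2, 7]]
Verify stationarity: grad f(x*) = H x* + g = (0, 0).
Eigenvalues of H: 3, 8.
Both eigenvalues > 0, so H is positive definite -> x* is a strict local min.

min


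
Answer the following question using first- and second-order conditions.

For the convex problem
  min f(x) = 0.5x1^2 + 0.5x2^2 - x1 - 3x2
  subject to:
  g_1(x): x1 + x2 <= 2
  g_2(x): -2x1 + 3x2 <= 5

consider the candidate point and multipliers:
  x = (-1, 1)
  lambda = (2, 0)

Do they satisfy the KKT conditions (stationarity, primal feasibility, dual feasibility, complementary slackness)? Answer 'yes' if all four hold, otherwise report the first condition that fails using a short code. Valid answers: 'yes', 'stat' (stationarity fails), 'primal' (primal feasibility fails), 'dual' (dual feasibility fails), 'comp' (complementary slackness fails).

Gradient of f: grad f(x) = Q x + c = (-2, -2)
Constraint values g_i(x) = a_i^T x - b_i:
  g_1((-1, 1)) = -2
  g_2((-1, 1)) = 0
Stationarity residual: grad f(x) + sum_i lambda_i a_i = (0, 0)
  -> stationarity OK
Primal feasibility (all g_i <= 0): OK
Dual feasibility (all lambda_i >= 0): OK
Complementary slackness (lambda_i * g_i(x) = 0 for all i): FAILS

Verdict: the first failing condition is complementary_slackness -> comp.

comp


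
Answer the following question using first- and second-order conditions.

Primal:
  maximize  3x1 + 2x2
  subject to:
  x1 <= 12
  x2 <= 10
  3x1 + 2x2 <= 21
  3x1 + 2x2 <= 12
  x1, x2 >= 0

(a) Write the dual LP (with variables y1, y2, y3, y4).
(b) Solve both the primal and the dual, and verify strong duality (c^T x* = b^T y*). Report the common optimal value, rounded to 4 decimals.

The standard primal-dual pair for 'max c^T x s.t. A x <= b, x >= 0' is:
  Dual:  min b^T y  s.t.  A^T y >= c,  y >= 0.

So the dual LP is:
  minimize  12y1 + 10y2 + 21y3 + 12y4
  subject to:
    y1 + 3y3 + 3y4 >= 3
    y2 + 2y3 + 2y4 >= 2
    y1, y2, y3, y4 >= 0

Solving the primal: x* = (4, 0).
  primal value c^T x* = 12.
Solving the dual: y* = (0, 0, 0, 1).
  dual value b^T y* = 12.
Strong duality: c^T x* = b^T y*. Confirmed.

12


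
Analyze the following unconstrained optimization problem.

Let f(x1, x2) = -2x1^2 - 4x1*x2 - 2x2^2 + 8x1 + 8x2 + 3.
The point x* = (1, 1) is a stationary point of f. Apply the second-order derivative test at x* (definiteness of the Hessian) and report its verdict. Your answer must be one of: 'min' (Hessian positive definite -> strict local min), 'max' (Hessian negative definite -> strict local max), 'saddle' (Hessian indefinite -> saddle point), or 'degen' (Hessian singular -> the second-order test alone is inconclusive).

Compute the Hessian H = grad^2 f:
  H = [[-4, -4], [-4, -4]]
Verify stationarity: grad f(x*) = H x* + g = (0, 0).
Eigenvalues of H: -8, 0.
H has a zero eigenvalue (singular; negative semidefinite but not definite), so H is neither positive definite, negative definite, nor indefinite. The second-order test alone is inconclusive -> degen.
(Indeed, f is constant along the null direction of H through x*, so x* is not a strict local extremum.)

degen


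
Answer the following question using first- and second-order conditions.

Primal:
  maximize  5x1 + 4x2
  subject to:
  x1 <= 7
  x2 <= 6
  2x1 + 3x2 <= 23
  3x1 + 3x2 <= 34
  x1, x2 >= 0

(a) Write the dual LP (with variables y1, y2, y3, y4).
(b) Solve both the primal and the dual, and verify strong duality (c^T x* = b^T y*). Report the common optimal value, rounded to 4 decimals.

The standard primal-dual pair for 'max c^T x s.t. A x <= b, x >= 0' is:
  Dual:  min b^T y  s.t.  A^T y >= c,  y >= 0.

So the dual LP is:
  minimize  7y1 + 6y2 + 23y3 + 34y4
  subject to:
    y1 + 2y3 + 3y4 >= 5
    y2 + 3y3 + 3y4 >= 4
    y1, y2, y3, y4 >= 0

Solving the primal: x* = (7, 3).
  primal value c^T x* = 47.
Solving the dual: y* = (2.3333, 0, 1.3333, 0).
  dual value b^T y* = 47.
Strong duality: c^T x* = b^T y*. Confirmed.

47


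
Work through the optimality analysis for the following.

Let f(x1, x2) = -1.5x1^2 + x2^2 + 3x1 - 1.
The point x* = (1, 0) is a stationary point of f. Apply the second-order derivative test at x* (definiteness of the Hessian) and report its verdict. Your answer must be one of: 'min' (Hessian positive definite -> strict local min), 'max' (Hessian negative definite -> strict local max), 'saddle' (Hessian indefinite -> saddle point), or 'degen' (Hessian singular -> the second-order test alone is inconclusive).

Compute the Hessian H = grad^2 f:
  H = [[-3, 0], [0, 2]]
Verify stationarity: grad f(x*) = H x* + g = (0, 0).
Eigenvalues of H: -3, 2.
Eigenvalues have mixed signs, so H is indefinite -> x* is a saddle point.

saddle


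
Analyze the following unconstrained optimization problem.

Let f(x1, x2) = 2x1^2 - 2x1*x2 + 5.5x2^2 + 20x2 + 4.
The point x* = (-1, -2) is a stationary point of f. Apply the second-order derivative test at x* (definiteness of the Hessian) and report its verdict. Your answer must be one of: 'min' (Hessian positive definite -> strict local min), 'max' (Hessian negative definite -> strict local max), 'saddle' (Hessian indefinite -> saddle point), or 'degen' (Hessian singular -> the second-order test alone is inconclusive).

Compute the Hessian H = grad^2 f:
  H = [[4, -2], [-2, 11]]
Verify stationarity: grad f(x*) = H x* + g = (0, 0).
Eigenvalues of H: 3.4689, 11.5311.
Both eigenvalues > 0, so H is positive definite -> x* is a strict local min.

min


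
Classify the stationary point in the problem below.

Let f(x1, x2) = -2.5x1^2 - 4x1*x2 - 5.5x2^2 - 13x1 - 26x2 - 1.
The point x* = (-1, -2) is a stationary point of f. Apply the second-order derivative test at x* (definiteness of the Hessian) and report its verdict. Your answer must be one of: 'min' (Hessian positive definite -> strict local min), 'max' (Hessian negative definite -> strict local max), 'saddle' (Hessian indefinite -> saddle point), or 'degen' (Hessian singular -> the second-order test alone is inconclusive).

Compute the Hessian H = grad^2 f:
  H = [[-5, -4], [-4, -11]]
Verify stationarity: grad f(x*) = H x* + g = (0, 0).
Eigenvalues of H: -13, -3.
Both eigenvalues < 0, so H is negative definite -> x* is a strict local max.

max


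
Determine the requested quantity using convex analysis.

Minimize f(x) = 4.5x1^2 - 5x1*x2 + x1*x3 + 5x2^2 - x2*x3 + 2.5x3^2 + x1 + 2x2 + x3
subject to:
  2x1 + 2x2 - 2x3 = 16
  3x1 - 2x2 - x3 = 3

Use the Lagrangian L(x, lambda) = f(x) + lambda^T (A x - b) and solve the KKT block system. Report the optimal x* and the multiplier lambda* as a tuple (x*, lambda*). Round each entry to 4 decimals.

Form the Lagrangian:
  L(x, lambda) = (1/2) x^T Q x + c^T x + lambda^T (A x - b)
Stationarity (grad_x L = 0): Q x + c + A^T lambda = 0.
Primal feasibility: A x = b.

This gives the KKT block system:
  [ Q   A^T ] [ x     ]   [-c ]
  [ A    0  ] [ lambda ] = [ b ]

Solving the linear system:
  x*      = (2.3367, 3.2245, -2.4388)
  lambda* = (-8.1939, 4.3061)
  f(x*)   = 62.2653

x* = (2.3367, 3.2245, -2.4388), lambda* = (-8.1939, 4.3061)


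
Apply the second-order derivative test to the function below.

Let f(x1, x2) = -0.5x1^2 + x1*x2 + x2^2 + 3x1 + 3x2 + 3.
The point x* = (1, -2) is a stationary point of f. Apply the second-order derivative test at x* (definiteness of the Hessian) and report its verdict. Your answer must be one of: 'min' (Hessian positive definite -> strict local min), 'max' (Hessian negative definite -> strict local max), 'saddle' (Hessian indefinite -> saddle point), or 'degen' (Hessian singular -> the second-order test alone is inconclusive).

Compute the Hessian H = grad^2 f:
  H = [[-1, 1], [1, 2]]
Verify stationarity: grad f(x*) = H x* + g = (0, 0).
Eigenvalues of H: -1.3028, 2.3028.
Eigenvalues have mixed signs, so H is indefinite -> x* is a saddle point.

saddle


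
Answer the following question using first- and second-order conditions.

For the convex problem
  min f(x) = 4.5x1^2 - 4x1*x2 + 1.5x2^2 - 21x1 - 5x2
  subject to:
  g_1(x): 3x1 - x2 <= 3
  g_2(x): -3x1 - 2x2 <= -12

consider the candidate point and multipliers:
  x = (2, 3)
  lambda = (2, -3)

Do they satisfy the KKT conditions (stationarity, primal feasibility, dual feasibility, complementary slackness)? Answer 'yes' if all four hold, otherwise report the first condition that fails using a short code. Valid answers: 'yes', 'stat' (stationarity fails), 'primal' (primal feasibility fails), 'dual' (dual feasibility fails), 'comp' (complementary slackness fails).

Gradient of f: grad f(x) = Q x + c = (-15, -4)
Constraint values g_i(x) = a_i^T x - b_i:
  g_1((2, 3)) = 0
  g_2((2, 3)) = 0
Stationarity residual: grad f(x) + sum_i lambda_i a_i = (0, 0)
  -> stationarity OK
Primal feasibility (all g_i <= 0): OK
Dual feasibility (all lambda_i >= 0): FAILS
Complementary slackness (lambda_i * g_i(x) = 0 for all i): OK

Verdict: the first failing condition is dual_feasibility -> dual.

dual


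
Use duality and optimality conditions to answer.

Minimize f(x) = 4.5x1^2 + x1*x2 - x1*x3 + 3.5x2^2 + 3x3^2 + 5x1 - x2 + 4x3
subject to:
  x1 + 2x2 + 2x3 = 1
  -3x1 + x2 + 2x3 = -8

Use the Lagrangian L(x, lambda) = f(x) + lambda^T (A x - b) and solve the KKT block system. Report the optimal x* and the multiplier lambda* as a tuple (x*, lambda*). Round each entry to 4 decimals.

Form the Lagrangian:
  L(x, lambda) = (1/2) x^T Q x + c^T x + lambda^T (A x - b)
Stationarity (grad_x L = 0): Q x + c + A^T lambda = 0.
Primal feasibility: A x = b.

This gives the KKT block system:
  [ Q   A^T ] [ x     ]   [-c ]
  [ A    0  ] [ lambda ] = [ b ]

Solving the linear system:
  x*      = (2.1727, 0.3092, -0.8955)
  lambda* = (-5.11, 6.883)
  f(x*)   = 33.5731

x* = (2.1727, 0.3092, -0.8955), lambda* = (-5.11, 6.883)


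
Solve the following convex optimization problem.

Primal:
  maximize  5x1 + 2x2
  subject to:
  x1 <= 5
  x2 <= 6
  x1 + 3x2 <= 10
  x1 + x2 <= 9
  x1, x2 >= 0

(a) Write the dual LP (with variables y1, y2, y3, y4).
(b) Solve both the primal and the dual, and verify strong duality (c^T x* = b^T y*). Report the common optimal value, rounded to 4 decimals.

The standard primal-dual pair for 'max c^T x s.t. A x <= b, x >= 0' is:
  Dual:  min b^T y  s.t.  A^T y >= c,  y >= 0.

So the dual LP is:
  minimize  5y1 + 6y2 + 10y3 + 9y4
  subject to:
    y1 + y3 + y4 >= 5
    y2 + 3y3 + y4 >= 2
    y1, y2, y3, y4 >= 0

Solving the primal: x* = (5, 1.6667).
  primal value c^T x* = 28.3333.
Solving the dual: y* = (4.3333, 0, 0.6667, 0).
  dual value b^T y* = 28.3333.
Strong duality: c^T x* = b^T y*. Confirmed.

28.3333


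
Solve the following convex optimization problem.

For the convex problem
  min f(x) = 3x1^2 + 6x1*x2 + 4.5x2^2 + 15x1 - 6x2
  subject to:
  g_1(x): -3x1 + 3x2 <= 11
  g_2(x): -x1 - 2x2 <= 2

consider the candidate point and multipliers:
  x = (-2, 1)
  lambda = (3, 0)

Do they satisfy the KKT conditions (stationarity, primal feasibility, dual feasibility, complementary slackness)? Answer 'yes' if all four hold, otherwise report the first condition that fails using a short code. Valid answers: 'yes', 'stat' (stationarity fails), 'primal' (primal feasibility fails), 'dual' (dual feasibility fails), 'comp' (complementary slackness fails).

Gradient of f: grad f(x) = Q x + c = (9, -9)
Constraint values g_i(x) = a_i^T x - b_i:
  g_1((-2, 1)) = -2
  g_2((-2, 1)) = -2
Stationarity residual: grad f(x) + sum_i lambda_i a_i = (0, 0)
  -> stationarity OK
Primal feasibility (all g_i <= 0): OK
Dual feasibility (all lambda_i >= 0): OK
Complementary slackness (lambda_i * g_i(x) = 0 for all i): FAILS

Verdict: the first failing condition is complementary_slackness -> comp.

comp


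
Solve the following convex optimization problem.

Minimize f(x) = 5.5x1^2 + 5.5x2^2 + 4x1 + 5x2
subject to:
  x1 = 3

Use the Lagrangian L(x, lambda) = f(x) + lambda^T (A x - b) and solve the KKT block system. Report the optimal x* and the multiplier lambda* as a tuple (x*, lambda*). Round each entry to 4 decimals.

Form the Lagrangian:
  L(x, lambda) = (1/2) x^T Q x + c^T x + lambda^T (A x - b)
Stationarity (grad_x L = 0): Q x + c + A^T lambda = 0.
Primal feasibility: A x = b.

This gives the KKT block system:
  [ Q   A^T ] [ x     ]   [-c ]
  [ A    0  ] [ lambda ] = [ b ]

Solving the linear system:
  x*      = (3, -0.4545)
  lambda* = (-37)
  f(x*)   = 60.3636

x* = (3, -0.4545), lambda* = (-37)


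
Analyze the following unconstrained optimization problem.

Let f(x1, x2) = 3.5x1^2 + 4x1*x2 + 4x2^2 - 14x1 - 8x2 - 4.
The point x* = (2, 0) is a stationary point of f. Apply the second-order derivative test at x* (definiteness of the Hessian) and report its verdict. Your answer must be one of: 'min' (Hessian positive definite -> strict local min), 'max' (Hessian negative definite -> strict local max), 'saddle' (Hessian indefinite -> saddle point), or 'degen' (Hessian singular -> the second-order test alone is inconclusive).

Compute the Hessian H = grad^2 f:
  H = [[7, 4], [4, 8]]
Verify stationarity: grad f(x*) = H x* + g = (0, 0).
Eigenvalues of H: 3.4689, 11.5311.
Both eigenvalues > 0, so H is positive definite -> x* is a strict local min.

min


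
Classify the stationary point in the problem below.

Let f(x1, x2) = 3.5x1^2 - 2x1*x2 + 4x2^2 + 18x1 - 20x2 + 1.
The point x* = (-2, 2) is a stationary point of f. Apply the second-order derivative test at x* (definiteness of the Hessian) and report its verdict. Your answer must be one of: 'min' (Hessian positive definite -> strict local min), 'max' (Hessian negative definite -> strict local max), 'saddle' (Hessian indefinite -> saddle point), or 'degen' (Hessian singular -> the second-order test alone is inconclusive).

Compute the Hessian H = grad^2 f:
  H = [[7, -2], [-2, 8]]
Verify stationarity: grad f(x*) = H x* + g = (0, 0).
Eigenvalues of H: 5.4384, 9.5616.
Both eigenvalues > 0, so H is positive definite -> x* is a strict local min.

min


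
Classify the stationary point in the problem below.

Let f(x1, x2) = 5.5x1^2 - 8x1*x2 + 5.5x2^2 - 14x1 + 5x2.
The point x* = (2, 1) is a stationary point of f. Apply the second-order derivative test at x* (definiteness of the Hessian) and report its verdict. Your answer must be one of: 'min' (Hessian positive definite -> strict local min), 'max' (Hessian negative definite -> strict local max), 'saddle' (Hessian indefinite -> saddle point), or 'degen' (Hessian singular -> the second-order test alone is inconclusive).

Compute the Hessian H = grad^2 f:
  H = [[11, -8], [-8, 11]]
Verify stationarity: grad f(x*) = H x* + g = (0, 0).
Eigenvalues of H: 3, 19.
Both eigenvalues > 0, so H is positive definite -> x* is a strict local min.

min


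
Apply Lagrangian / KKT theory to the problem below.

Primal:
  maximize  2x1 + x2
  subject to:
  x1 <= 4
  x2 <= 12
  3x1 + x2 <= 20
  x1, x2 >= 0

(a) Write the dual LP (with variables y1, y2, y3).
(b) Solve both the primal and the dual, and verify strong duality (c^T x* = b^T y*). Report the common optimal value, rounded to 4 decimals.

The standard primal-dual pair for 'max c^T x s.t. A x <= b, x >= 0' is:
  Dual:  min b^T y  s.t.  A^T y >= c,  y >= 0.

So the dual LP is:
  minimize  4y1 + 12y2 + 20y3
  subject to:
    y1 + 3y3 >= 2
    y2 + y3 >= 1
    y1, y2, y3 >= 0

Solving the primal: x* = (2.6667, 12).
  primal value c^T x* = 17.3333.
Solving the dual: y* = (0, 0.3333, 0.6667).
  dual value b^T y* = 17.3333.
Strong duality: c^T x* = b^T y*. Confirmed.

17.3333


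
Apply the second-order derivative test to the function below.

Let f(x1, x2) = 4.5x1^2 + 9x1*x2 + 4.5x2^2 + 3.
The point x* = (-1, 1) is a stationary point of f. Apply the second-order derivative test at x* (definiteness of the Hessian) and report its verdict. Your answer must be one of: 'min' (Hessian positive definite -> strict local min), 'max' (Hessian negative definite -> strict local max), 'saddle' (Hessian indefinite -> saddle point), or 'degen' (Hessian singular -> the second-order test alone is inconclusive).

Compute the Hessian H = grad^2 f:
  H = [[9, 9], [9, 9]]
Verify stationarity: grad f(x*) = H x* + g = (0, 0).
Eigenvalues of H: 0, 18.
H has a zero eigenvalue (singular; positive semidefinite but not definite), so H is neither positive definite, negative definite, nor indefinite. The second-order test alone is inconclusive -> degen.
(Indeed, f is constant along the null direction of H through x*, so x* is not a strict local extremum.)

degen


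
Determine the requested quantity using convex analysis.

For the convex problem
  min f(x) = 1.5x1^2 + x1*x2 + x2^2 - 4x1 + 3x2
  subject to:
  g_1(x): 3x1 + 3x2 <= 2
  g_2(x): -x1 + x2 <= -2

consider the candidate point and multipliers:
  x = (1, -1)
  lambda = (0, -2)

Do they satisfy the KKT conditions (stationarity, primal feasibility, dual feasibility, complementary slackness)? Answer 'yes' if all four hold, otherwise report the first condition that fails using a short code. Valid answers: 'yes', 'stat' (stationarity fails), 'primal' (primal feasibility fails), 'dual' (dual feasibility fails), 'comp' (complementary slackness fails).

Gradient of f: grad f(x) = Q x + c = (-2, 2)
Constraint values g_i(x) = a_i^T x - b_i:
  g_1((1, -1)) = -2
  g_2((1, -1)) = 0
Stationarity residual: grad f(x) + sum_i lambda_i a_i = (0, 0)
  -> stationarity OK
Primal feasibility (all g_i <= 0): OK
Dual feasibility (all lambda_i >= 0): FAILS
Complementary slackness (lambda_i * g_i(x) = 0 for all i): OK

Verdict: the first failing condition is dual_feasibility -> dual.

dual


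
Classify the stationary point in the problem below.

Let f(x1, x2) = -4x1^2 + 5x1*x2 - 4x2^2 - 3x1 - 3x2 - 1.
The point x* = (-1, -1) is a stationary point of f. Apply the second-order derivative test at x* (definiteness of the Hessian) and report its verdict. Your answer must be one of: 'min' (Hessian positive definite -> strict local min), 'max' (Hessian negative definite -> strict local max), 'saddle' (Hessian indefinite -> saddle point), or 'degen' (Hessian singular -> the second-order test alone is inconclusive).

Compute the Hessian H = grad^2 f:
  H = [[-8, 5], [5, -8]]
Verify stationarity: grad f(x*) = H x* + g = (0, 0).
Eigenvalues of H: -13, -3.
Both eigenvalues < 0, so H is negative definite -> x* is a strict local max.

max


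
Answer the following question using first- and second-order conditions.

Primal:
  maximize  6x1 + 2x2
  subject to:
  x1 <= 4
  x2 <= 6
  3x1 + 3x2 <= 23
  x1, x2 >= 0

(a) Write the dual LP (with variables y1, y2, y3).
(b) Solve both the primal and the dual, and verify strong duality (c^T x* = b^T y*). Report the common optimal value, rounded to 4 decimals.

The standard primal-dual pair for 'max c^T x s.t. A x <= b, x >= 0' is:
  Dual:  min b^T y  s.t.  A^T y >= c,  y >= 0.

So the dual LP is:
  minimize  4y1 + 6y2 + 23y3
  subject to:
    y1 + 3y3 >= 6
    y2 + 3y3 >= 2
    y1, y2, y3 >= 0

Solving the primal: x* = (4, 3.6667).
  primal value c^T x* = 31.3333.
Solving the dual: y* = (4, 0, 0.6667).
  dual value b^T y* = 31.3333.
Strong duality: c^T x* = b^T y*. Confirmed.

31.3333


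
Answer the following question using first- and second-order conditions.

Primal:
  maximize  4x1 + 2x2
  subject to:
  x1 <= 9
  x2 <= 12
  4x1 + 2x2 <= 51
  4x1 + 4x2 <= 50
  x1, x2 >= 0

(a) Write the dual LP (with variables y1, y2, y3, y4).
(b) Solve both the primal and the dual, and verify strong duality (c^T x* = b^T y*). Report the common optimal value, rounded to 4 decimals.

The standard primal-dual pair for 'max c^T x s.t. A x <= b, x >= 0' is:
  Dual:  min b^T y  s.t.  A^T y >= c,  y >= 0.

So the dual LP is:
  minimize  9y1 + 12y2 + 51y3 + 50y4
  subject to:
    y1 + 4y3 + 4y4 >= 4
    y2 + 2y3 + 4y4 >= 2
    y1, y2, y3, y4 >= 0

Solving the primal: x* = (9, 3.5).
  primal value c^T x* = 43.
Solving the dual: y* = (2, 0, 0, 0.5).
  dual value b^T y* = 43.
Strong duality: c^T x* = b^T y*. Confirmed.

43


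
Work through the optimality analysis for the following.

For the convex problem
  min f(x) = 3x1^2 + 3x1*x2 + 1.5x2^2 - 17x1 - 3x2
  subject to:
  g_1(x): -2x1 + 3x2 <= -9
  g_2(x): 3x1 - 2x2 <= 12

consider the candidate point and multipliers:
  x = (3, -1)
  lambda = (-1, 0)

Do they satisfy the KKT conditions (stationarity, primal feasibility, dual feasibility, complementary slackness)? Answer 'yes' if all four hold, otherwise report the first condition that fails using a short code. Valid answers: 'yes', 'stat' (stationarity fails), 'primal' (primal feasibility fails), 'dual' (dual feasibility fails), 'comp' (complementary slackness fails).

Gradient of f: grad f(x) = Q x + c = (-2, 3)
Constraint values g_i(x) = a_i^T x - b_i:
  g_1((3, -1)) = 0
  g_2((3, -1)) = -1
Stationarity residual: grad f(x) + sum_i lambda_i a_i = (0, 0)
  -> stationarity OK
Primal feasibility (all g_i <= 0): OK
Dual feasibility (all lambda_i >= 0): FAILS
Complementary slackness (lambda_i * g_i(x) = 0 for all i): OK

Verdict: the first failing condition is dual_feasibility -> dual.

dual
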